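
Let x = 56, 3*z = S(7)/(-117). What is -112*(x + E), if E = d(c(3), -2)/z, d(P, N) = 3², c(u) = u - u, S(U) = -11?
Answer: -422800/11 ≈ -38436.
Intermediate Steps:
c(u) = 0
d(P, N) = 9
z = 11/351 (z = (-11/(-117))/3 = (-11*(-1/117))/3 = (⅓)*(11/117) = 11/351 ≈ 0.031339)
E = 3159/11 (E = 9/(11/351) = 9*(351/11) = 3159/11 ≈ 287.18)
-112*(x + E) = -112*(56 + 3159/11) = -112*3775/11 = -422800/11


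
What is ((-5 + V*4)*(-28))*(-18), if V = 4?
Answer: 5544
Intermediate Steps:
((-5 + V*4)*(-28))*(-18) = ((-5 + 4*4)*(-28))*(-18) = ((-5 + 16)*(-28))*(-18) = (11*(-28))*(-18) = -308*(-18) = 5544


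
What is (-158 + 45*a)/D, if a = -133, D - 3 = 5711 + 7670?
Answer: -6143/13384 ≈ -0.45898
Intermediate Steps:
D = 13384 (D = 3 + (5711 + 7670) = 3 + 13381 = 13384)
(-158 + 45*a)/D = (-158 + 45*(-133))/13384 = (-158 - 5985)*(1/13384) = -6143*1/13384 = -6143/13384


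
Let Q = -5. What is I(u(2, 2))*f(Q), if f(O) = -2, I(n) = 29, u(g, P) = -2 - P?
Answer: -58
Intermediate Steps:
I(u(2, 2))*f(Q) = 29*(-2) = -58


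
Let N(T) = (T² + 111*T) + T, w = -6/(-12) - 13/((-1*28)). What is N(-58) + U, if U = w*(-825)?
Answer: -109971/28 ≈ -3927.5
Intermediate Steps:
w = 27/28 (w = -6*(-1/12) - 13/(-28) = ½ - 13*(-1/28) = ½ + 13/28 = 27/28 ≈ 0.96429)
N(T) = T² + 112*T
U = -22275/28 (U = (27/28)*(-825) = -22275/28 ≈ -795.54)
N(-58) + U = -58*(112 - 58) - 22275/28 = -58*54 - 22275/28 = -3132 - 22275/28 = -109971/28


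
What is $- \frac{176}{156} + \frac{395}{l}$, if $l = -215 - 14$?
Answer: $- \frac{25481}{8931} \approx -2.8531$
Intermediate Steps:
$l = -229$ ($l = -215 - 14 = -229$)
$- \frac{176}{156} + \frac{395}{l} = - \frac{176}{156} + \frac{395}{-229} = \left(-176\right) \frac{1}{156} + 395 \left(- \frac{1}{229}\right) = - \frac{44}{39} - \frac{395}{229} = - \frac{25481}{8931}$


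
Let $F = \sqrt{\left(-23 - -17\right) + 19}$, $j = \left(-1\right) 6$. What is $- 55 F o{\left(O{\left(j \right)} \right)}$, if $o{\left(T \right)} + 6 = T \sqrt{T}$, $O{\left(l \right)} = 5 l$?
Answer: $330 \sqrt{13} + 1650 i \sqrt{390} \approx 1189.8 + 32585.0 i$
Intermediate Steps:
$j = -6$
$o{\left(T \right)} = -6 + T^{\frac{3}{2}}$ ($o{\left(T \right)} = -6 + T \sqrt{T} = -6 + T^{\frac{3}{2}}$)
$F = \sqrt{13}$ ($F = \sqrt{\left(-23 + 17\right) + 19} = \sqrt{-6 + 19} = \sqrt{13} \approx 3.6056$)
$- 55 F o{\left(O{\left(j \right)} \right)} = - 55 \sqrt{13} \left(-6 + \left(5 \left(-6\right)\right)^{\frac{3}{2}}\right) = - 55 \sqrt{13} \left(-6 + \left(-30\right)^{\frac{3}{2}}\right) = - 55 \sqrt{13} \left(-6 - 30 i \sqrt{30}\right)$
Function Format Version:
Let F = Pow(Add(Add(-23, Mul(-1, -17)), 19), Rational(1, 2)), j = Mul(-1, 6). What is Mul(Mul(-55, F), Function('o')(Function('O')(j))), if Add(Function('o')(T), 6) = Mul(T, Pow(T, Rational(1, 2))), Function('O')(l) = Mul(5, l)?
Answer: Add(Mul(330, Pow(13, Rational(1, 2))), Mul(1650, I, Pow(390, Rational(1, 2)))) ≈ Add(1189.8, Mul(32585., I))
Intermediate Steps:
j = -6
Function('o')(T) = Add(-6, Pow(T, Rational(3, 2))) (Function('o')(T) = Add(-6, Mul(T, Pow(T, Rational(1, 2)))) = Add(-6, Pow(T, Rational(3, 2))))
F = Pow(13, Rational(1, 2)) (F = Pow(Add(Add(-23, 17), 19), Rational(1, 2)) = Pow(Add(-6, 19), Rational(1, 2)) = Pow(13, Rational(1, 2)) ≈ 3.6056)
Mul(Mul(-55, F), Function('o')(Function('O')(j))) = Mul(Mul(-55, Pow(13, Rational(1, 2))), Add(-6, Pow(Mul(5, -6), Rational(3, 2)))) = Mul(Mul(-55, Pow(13, Rational(1, 2))), Add(-6, Pow(-30, Rational(3, 2)))) = Mul(Mul(-55, Pow(13, Rational(1, 2))), Add(-6, Mul(-30, I, Pow(30, Rational(1, 2))))) = Mul(-55, Pow(13, Rational(1, 2)), Add(-6, Mul(-30, I, Pow(30, Rational(1, 2)))))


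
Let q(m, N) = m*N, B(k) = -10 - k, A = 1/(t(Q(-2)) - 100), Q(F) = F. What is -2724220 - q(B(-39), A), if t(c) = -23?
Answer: -335079031/123 ≈ -2.7242e+6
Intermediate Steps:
A = -1/123 (A = 1/(-23 - 100) = 1/(-123) = -1/123 ≈ -0.0081301)
q(m, N) = N*m
-2724220 - q(B(-39), A) = -2724220 - (-1)*(-10 - 1*(-39))/123 = -2724220 - (-1)*(-10 + 39)/123 = -2724220 - (-1)*29/123 = -2724220 - 1*(-29/123) = -2724220 + 29/123 = -335079031/123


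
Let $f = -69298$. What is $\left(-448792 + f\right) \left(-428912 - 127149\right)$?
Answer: $288089643490$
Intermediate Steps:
$\left(-448792 + f\right) \left(-428912 - 127149\right) = \left(-448792 - 69298\right) \left(-428912 - 127149\right) = \left(-518090\right) \left(-556061\right) = 288089643490$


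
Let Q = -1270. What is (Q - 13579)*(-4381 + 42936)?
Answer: -572503195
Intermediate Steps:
(Q - 13579)*(-4381 + 42936) = (-1270 - 13579)*(-4381 + 42936) = -14849*38555 = -572503195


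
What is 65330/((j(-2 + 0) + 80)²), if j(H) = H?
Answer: 32665/3042 ≈ 10.738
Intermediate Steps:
65330/((j(-2 + 0) + 80)²) = 65330/(((-2 + 0) + 80)²) = 65330/((-2 + 80)²) = 65330/(78²) = 65330/6084 = 65330*(1/6084) = 32665/3042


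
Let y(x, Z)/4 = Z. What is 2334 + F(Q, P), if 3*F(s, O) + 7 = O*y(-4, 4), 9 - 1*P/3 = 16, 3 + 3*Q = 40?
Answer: 6659/3 ≈ 2219.7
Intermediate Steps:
Q = 37/3 (Q = -1 + (1/3)*40 = -1 + 40/3 = 37/3 ≈ 12.333)
P = -21 (P = 27 - 3*16 = 27 - 48 = -21)
y(x, Z) = 4*Z
F(s, O) = -7/3 + 16*O/3 (F(s, O) = -7/3 + (O*(4*4))/3 = -7/3 + (O*16)/3 = -7/3 + (16*O)/3 = -7/3 + 16*O/3)
2334 + F(Q, P) = 2334 + (-7/3 + (16/3)*(-21)) = 2334 + (-7/3 - 112) = 2334 - 343/3 = 6659/3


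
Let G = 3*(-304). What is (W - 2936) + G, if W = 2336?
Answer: -1512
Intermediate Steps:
G = -912
(W - 2936) + G = (2336 - 2936) - 912 = -600 - 912 = -1512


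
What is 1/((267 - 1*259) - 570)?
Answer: -1/562 ≈ -0.0017794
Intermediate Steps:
1/((267 - 1*259) - 570) = 1/((267 - 259) - 570) = 1/(8 - 570) = 1/(-562) = -1/562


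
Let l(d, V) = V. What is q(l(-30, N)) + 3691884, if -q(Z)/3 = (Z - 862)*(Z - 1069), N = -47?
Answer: 648552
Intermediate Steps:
q(Z) = -3*(-1069 + Z)*(-862 + Z) (q(Z) = -3*(Z - 862)*(Z - 1069) = -3*(-862 + Z)*(-1069 + Z) = -3*(-1069 + Z)*(-862 + Z))
q(l(-30, N)) + 3691884 = (-2764434 - 3*(-47)² + 5793*(-47)) + 3691884 = (-2764434 - 3*2209 - 272271) + 3691884 = (-2764434 - 6627 - 272271) + 3691884 = -3043332 + 3691884 = 648552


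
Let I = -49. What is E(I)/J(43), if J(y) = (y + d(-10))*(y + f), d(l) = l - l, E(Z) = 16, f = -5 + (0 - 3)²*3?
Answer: 16/2795 ≈ 0.0057245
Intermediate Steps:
f = 22 (f = -5 + (-3)²*3 = -5 + 9*3 = -5 + 27 = 22)
d(l) = 0
J(y) = y*(22 + y) (J(y) = (y + 0)*(y + 22) = y*(22 + y))
E(I)/J(43) = 16/((43*(22 + 43))) = 16/((43*65)) = 16/2795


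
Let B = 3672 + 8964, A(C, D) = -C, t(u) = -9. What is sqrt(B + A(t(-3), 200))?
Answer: 3*sqrt(1405) ≈ 112.45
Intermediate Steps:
B = 12636
sqrt(B + A(t(-3), 200)) = sqrt(12636 - 1*(-9)) = sqrt(12636 + 9) = sqrt(12645) = 3*sqrt(1405)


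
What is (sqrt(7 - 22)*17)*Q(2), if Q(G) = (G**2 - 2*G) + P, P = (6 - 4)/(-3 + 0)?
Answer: -34*I*sqrt(15)/3 ≈ -43.894*I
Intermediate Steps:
P = -2/3 (P = 2/(-3) = 2*(-1/3) = -2/3 ≈ -0.66667)
Q(G) = -2/3 + G**2 - 2*G (Q(G) = (G**2 - 2*G) - 2/3 = -2/3 + G**2 - 2*G)
(sqrt(7 - 22)*17)*Q(2) = (sqrt(7 - 22)*17)*(-2/3 + 2**2 - 2*2) = (sqrt(-15)*17)*(-2/3 + 4 - 4) = ((I*sqrt(15))*17)*(-2/3) = (17*I*sqrt(15))*(-2/3) = -34*I*sqrt(15)/3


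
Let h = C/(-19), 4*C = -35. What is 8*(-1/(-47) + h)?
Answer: 3442/893 ≈ 3.8544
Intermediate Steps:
C = -35/4 (C = (¼)*(-35) = -35/4 ≈ -8.7500)
h = 35/76 (h = -35/4/(-19) = -35/4*(-1/19) = 35/76 ≈ 0.46053)
8*(-1/(-47) + h) = 8*(-1/(-47) + 35/76) = 8*(-1*(-1/47) + 35/76) = 8*(1/47 + 35/76) = 8*(1721/3572) = 3442/893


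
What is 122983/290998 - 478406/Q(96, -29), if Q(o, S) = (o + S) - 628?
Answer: 139284182651/163249878 ≈ 853.20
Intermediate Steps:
Q(o, S) = -628 + S + o (Q(o, S) = (S + o) - 628 = -628 + S + o)
122983/290998 - 478406/Q(96, -29) = 122983/290998 - 478406/(-628 - 29 + 96) = 122983*(1/290998) - 478406/(-561) = 122983/290998 - 478406*(-1/561) = 122983/290998 + 478406/561 = 139284182651/163249878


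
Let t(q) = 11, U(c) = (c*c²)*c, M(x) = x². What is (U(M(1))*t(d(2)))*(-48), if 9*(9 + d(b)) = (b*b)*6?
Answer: -528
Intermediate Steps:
U(c) = c⁴ (U(c) = c³*c = c⁴)
d(b) = -9 + 2*b²/3 (d(b) = -9 + ((b*b)*6)/9 = -9 + (b²*6)/9 = -9 + (6*b²)/9 = -9 + 2*b²/3)
(U(M(1))*t(d(2)))*(-48) = ((1²)⁴*11)*(-48) = (1⁴*11)*(-48) = (1*11)*(-48) = 11*(-48) = -528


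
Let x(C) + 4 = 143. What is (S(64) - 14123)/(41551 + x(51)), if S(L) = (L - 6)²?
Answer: -10759/41690 ≈ -0.25807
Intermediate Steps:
x(C) = 139 (x(C) = -4 + 143 = 139)
S(L) = (-6 + L)²
(S(64) - 14123)/(41551 + x(51)) = ((-6 + 64)² - 14123)/(41551 + 139) = (58² - 14123)/41690 = (3364 - 14123)*(1/41690) = -10759*1/41690 = -10759/41690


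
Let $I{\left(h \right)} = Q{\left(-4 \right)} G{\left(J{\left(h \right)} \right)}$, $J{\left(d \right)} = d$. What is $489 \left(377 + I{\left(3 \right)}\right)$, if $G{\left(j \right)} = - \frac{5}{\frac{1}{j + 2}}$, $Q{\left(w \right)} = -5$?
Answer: $245478$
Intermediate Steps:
$G{\left(j \right)} = -10 - 5 j$ ($G{\left(j \right)} = - \frac{5}{\frac{1}{2 + j}} = - 5 \left(2 + j\right) = -10 - 5 j$)
$I{\left(h \right)} = 50 + 25 h$ ($I{\left(h \right)} = - 5 \left(-10 - 5 h\right) = 50 + 25 h$)
$489 \left(377 + I{\left(3 \right)}\right) = 489 \left(377 + \left(50 + 25 \cdot 3\right)\right) = 489 \left(377 + \left(50 + 75\right)\right) = 489 \left(377 + 125\right) = 489 \cdot 502 = 245478$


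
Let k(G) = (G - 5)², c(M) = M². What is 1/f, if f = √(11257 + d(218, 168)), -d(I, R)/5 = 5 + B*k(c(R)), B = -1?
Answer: √3981571037/3981571037 ≈ 1.5848e-5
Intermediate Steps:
k(G) = (-5 + G)²
d(I, R) = -25 + 5*(-5 + R²)² (d(I, R) = -5*(5 - (-5 + R²)²) = -25 + 5*(-5 + R²)²)
f = √3981571037 (f = √(11257 + (-25 + 5*(-5 + 168²)²)) = √(11257 + (-25 + 5*(-5 + 28224)²)) = √(11257 + (-25 + 5*28219²)) = √(11257 + (-25 + 5*796311961)) = √(11257 + (-25 + 3981559805)) = √(11257 + 3981559780) = √3981571037 ≈ 63100.)
1/f = 1/(√3981571037) = √3981571037/3981571037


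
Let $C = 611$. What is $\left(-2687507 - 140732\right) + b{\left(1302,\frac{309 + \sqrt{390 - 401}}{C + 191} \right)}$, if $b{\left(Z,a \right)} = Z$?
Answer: $-2826937$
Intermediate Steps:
$\left(-2687507 - 140732\right) + b{\left(1302,\frac{309 + \sqrt{390 - 401}}{C + 191} \right)} = \left(-2687507 - 140732\right) + 1302 = -2828239 + 1302 = -2826937$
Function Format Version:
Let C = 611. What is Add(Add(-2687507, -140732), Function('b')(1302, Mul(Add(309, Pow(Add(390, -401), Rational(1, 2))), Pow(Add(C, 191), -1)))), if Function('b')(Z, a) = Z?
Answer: -2826937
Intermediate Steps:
Add(Add(-2687507, -140732), Function('b')(1302, Mul(Add(309, Pow(Add(390, -401), Rational(1, 2))), Pow(Add(C, 191), -1)))) = Add(Add(-2687507, -140732), 1302) = Add(-2828239, 1302) = -2826937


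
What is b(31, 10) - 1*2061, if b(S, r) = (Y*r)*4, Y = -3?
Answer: -2181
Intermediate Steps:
b(S, r) = -12*r (b(S, r) = -3*r*4 = -12*r)
b(31, 10) - 1*2061 = -12*10 - 1*2061 = -120 - 2061 = -2181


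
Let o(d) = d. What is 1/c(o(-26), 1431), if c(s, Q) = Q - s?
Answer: 1/1457 ≈ 0.00068634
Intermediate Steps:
1/c(o(-26), 1431) = 1/(1431 - 1*(-26)) = 1/(1431 + 26) = 1/1457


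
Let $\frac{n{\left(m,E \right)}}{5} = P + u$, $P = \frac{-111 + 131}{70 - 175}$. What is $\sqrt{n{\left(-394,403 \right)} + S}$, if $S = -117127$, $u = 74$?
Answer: $\frac{i \sqrt{51490257}}{21} \approx 341.7 i$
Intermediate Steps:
$P = - \frac{4}{21}$ ($P = \frac{20}{-105} = 20 \left(- \frac{1}{105}\right) = - \frac{4}{21} \approx -0.19048$)
$n{\left(m,E \right)} = \frac{7750}{21}$ ($n{\left(m,E \right)} = 5 \left(- \frac{4}{21} + 74\right) = 5 \cdot \frac{1550}{21} = \frac{7750}{21}$)
$\sqrt{n{\left(-394,403 \right)} + S} = \sqrt{\frac{7750}{21} - 117127} = \sqrt{- \frac{2451917}{21}} = \frac{i \sqrt{51490257}}{21}$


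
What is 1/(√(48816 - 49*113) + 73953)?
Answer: 73953/5469002930 - √43279/5469002930 ≈ 1.3484e-5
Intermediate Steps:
1/(√(48816 - 49*113) + 73953) = 1/(√(48816 - 5537) + 73953) = 1/(√43279 + 73953) = 1/(73953 + √43279)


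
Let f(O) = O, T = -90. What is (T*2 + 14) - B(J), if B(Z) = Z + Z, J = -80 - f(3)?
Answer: 0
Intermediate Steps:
J = -83 (J = -80 - 1*3 = -80 - 3 = -83)
B(Z) = 2*Z
(T*2 + 14) - B(J) = (-90*2 + 14) - 2*(-83) = (-180 + 14) - 1*(-166) = -166 + 166 = 0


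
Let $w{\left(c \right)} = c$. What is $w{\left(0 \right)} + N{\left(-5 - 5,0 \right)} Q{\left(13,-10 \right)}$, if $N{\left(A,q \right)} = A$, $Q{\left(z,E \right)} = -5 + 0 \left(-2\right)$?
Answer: $50$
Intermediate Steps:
$Q{\left(z,E \right)} = -5$ ($Q{\left(z,E \right)} = -5 + 0 = -5$)
$w{\left(0 \right)} + N{\left(-5 - 5,0 \right)} Q{\left(13,-10 \right)} = 0 + \left(-5 - 5\right) \left(-5\right) = 0 - -50 = 0 + 50 = 50$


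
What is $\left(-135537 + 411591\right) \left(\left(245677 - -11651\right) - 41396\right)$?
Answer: $59608892328$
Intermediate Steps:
$\left(-135537 + 411591\right) \left(\left(245677 - -11651\right) - 41396\right) = 276054 \left(\left(245677 + 11651\right) - 41396\right) = 276054 \left(257328 - 41396\right) = 276054 \cdot 215932 = 59608892328$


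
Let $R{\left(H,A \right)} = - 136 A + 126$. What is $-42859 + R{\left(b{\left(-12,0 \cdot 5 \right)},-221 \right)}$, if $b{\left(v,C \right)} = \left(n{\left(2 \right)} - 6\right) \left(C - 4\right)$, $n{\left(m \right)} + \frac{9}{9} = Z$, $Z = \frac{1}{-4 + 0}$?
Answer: $-12677$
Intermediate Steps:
$Z = - \frac{1}{4}$ ($Z = \frac{1}{-4} = - \frac{1}{4} \approx -0.25$)
$n{\left(m \right)} = - \frac{5}{4}$ ($n{\left(m \right)} = -1 - \frac{1}{4} = - \frac{5}{4}$)
$b{\left(v,C \right)} = 29 - \frac{29 C}{4}$ ($b{\left(v,C \right)} = \left(- \frac{5}{4} - 6\right) \left(C - 4\right) = - \frac{29 \left(-4 + C\right)}{4} = 29 - \frac{29 C}{4}$)
$R{\left(H,A \right)} = 126 - 136 A$
$-42859 + R{\left(b{\left(-12,0 \cdot 5 \right)},-221 \right)} = -42859 + \left(126 - -30056\right) = -42859 + \left(126 + 30056\right) = -42859 + 30182 = -12677$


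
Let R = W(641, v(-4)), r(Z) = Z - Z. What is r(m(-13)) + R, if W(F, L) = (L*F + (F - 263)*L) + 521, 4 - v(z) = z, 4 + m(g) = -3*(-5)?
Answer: 8673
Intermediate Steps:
m(g) = 11 (m(g) = -4 - 3*(-5) = -4 + 15 = 11)
v(z) = 4 - z
W(F, L) = 521 + F*L + L*(-263 + F) (W(F, L) = (F*L + (-263 + F)*L) + 521 = (F*L + L*(-263 + F)) + 521 = 521 + F*L + L*(-263 + F))
r(Z) = 0
R = 8673 (R = 521 - 263*(4 - 1*(-4)) + 2*641*(4 - 1*(-4)) = 521 - 263*(4 + 4) + 2*641*(4 + 4) = 521 - 263*8 + 2*641*8 = 521 - 2104 + 10256 = 8673)
r(m(-13)) + R = 0 + 8673 = 8673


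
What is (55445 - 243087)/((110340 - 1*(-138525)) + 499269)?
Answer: -93821/374067 ≈ -0.25081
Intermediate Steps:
(55445 - 243087)/((110340 - 1*(-138525)) + 499269) = -187642/((110340 + 138525) + 499269) = -187642/(248865 + 499269) = -187642/748134 = -187642*1/748134 = -93821/374067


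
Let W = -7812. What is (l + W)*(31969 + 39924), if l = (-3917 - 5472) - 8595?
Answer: -1854551828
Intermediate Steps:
l = -17984 (l = -9389 - 8595 = -17984)
(l + W)*(31969 + 39924) = (-17984 - 7812)*(31969 + 39924) = -25796*71893 = -1854551828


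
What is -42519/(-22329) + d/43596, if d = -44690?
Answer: 15847691/18026946 ≈ 0.87911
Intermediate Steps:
-42519/(-22329) + d/43596 = -42519/(-22329) - 44690/43596 = -42519*(-1/22329) - 44690*1/43596 = 14173/7443 - 22345/21798 = 15847691/18026946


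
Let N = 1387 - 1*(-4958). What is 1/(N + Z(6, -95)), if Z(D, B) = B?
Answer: 1/6250 ≈ 0.00016000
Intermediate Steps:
N = 6345 (N = 1387 + 4958 = 6345)
1/(N + Z(6, -95)) = 1/(6345 - 95) = 1/6250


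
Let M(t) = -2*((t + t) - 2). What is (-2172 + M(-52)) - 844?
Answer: -2804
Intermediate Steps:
M(t) = 4 - 4*t (M(t) = -2*(2*t - 2) = -2*(-2 + 2*t) = 4 - 4*t)
(-2172 + M(-52)) - 844 = (-2172 + (4 - 4*(-52))) - 844 = (-2172 + (4 + 208)) - 844 = (-2172 + 212) - 844 = -1960 - 844 = -2804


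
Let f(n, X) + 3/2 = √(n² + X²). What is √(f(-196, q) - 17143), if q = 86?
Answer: √(-68578 + 8*√11453)/2 ≈ 130.12*I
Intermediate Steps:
f(n, X) = -3/2 + √(X² + n²) (f(n, X) = -3/2 + √(n² + X²) = -3/2 + √(X² + n²))
√(f(-196, q) - 17143) = √((-3/2 + √(86² + (-196)²)) - 17143) = √((-3/2 + √(7396 + 38416)) - 17143) = √((-3/2 + √45812) - 17143) = √((-3/2 + 2*√11453) - 17143) = √(-34289/2 + 2*√11453)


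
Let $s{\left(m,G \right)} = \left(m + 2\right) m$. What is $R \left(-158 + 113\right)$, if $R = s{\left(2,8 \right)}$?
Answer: $-360$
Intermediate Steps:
$s{\left(m,G \right)} = m \left(2 + m\right)$ ($s{\left(m,G \right)} = \left(2 + m\right) m = m \left(2 + m\right)$)
$R = 8$ ($R = 2 \left(2 + 2\right) = 2 \cdot 4 = 8$)
$R \left(-158 + 113\right) = 8 \left(-158 + 113\right) = 8 \left(-45\right) = -360$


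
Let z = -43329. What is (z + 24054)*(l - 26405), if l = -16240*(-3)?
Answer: -430121625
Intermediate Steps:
l = 48720
(z + 24054)*(l - 26405) = (-43329 + 24054)*(48720 - 26405) = -19275*22315 = -430121625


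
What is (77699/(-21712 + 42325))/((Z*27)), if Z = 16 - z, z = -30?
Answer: 77699/25601346 ≈ 0.0030350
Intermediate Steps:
Z = 46 (Z = 16 - 1*(-30) = 16 + 30 = 46)
(77699/(-21712 + 42325))/((Z*27)) = (77699/(-21712 + 42325))/((46*27)) = (77699/20613)/1242 = (77699*(1/20613))*(1/1242) = (77699/20613)*(1/1242) = 77699/25601346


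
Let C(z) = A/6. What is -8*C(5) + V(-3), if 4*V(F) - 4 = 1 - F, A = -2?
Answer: 14/3 ≈ 4.6667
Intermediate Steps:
V(F) = 5/4 - F/4 (V(F) = 1 + (1 - F)/4 = 1 + (¼ - F/4) = 5/4 - F/4)
C(z) = -⅓ (C(z) = -2/6 = -2*⅙ = -⅓)
-8*C(5) + V(-3) = -8*(-⅓) + (5/4 - ¼*(-3)) = 8/3 + (5/4 + ¾) = 8/3 + 2 = 14/3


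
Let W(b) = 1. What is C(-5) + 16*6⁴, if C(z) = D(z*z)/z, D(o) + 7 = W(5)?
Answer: 103686/5 ≈ 20737.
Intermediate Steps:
D(o) = -6 (D(o) = -7 + 1 = -6)
C(z) = -6/z
C(-5) + 16*6⁴ = -6/(-5) + 16*6⁴ = -6*(-⅕) + 16*1296 = 6/5 + 20736 = 103686/5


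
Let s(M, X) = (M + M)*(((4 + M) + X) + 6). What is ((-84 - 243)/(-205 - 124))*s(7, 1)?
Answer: 11772/47 ≈ 250.47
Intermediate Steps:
s(M, X) = 2*M*(10 + M + X) (s(M, X) = (2*M)*((4 + M + X) + 6) = (2*M)*(10 + M + X) = 2*M*(10 + M + X))
((-84 - 243)/(-205 - 124))*s(7, 1) = ((-84 - 243)/(-205 - 124))*(2*7*(10 + 7 + 1)) = (-327/(-329))*(2*7*18) = -327*(-1/329)*252 = (327/329)*252 = 11772/47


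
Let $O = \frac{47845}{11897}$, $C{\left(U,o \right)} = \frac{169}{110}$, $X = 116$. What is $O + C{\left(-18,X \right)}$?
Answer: $\frac{7273543}{1308670} \approx 5.558$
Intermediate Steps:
$C{\left(U,o \right)} = \frac{169}{110}$ ($C{\left(U,o \right)} = 169 \cdot \frac{1}{110} = \frac{169}{110}$)
$O = \frac{47845}{11897}$ ($O = 47845 \cdot \frac{1}{11897} = \frac{47845}{11897} \approx 4.0216$)
$O + C{\left(-18,X \right)} = \frac{47845}{11897} + \frac{169}{110} = \frac{7273543}{1308670}$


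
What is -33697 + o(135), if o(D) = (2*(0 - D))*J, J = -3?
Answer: -32887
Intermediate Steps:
o(D) = 6*D (o(D) = (2*(0 - D))*(-3) = (2*(-D))*(-3) = -2*D*(-3) = 6*D)
-33697 + o(135) = -33697 + 6*135 = -33697 + 810 = -32887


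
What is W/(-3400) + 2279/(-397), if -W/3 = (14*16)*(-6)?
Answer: -1168663/168725 ≈ -6.9264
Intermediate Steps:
W = 4032 (W = -3*14*16*(-6) = -672*(-6) = -3*(-1344) = 4032)
W/(-3400) + 2279/(-397) = 4032/(-3400) + 2279/(-397) = 4032*(-1/3400) + 2279*(-1/397) = -504/425 - 2279/397 = -1168663/168725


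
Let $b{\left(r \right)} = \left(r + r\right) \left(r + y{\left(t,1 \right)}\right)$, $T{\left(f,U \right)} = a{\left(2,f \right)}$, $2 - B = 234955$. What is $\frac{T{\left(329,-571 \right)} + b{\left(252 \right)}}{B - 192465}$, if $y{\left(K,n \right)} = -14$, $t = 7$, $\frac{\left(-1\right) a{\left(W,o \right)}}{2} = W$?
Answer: $- \frac{59974}{213709} \approx -0.28063$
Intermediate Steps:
$B = -234953$ ($B = 2 - 234955 = -234953$)
$a{\left(W,o \right)} = - 2 W$
$T{\left(f,U \right)} = -4$ ($T{\left(f,U \right)} = \left(-2\right) 2 = -4$)
$b{\left(r \right)} = 2 r \left(-14 + r\right)$ ($b{\left(r \right)} = \left(r + r\right) \left(r - 14\right) = 2 r \left(-14 + r\right)$)
$\frac{T{\left(329,-571 \right)} + b{\left(252 \right)}}{B - 192465} = \frac{-4 + 2 \cdot 252 \left(-14 + 252\right)}{-234953 - 192465} = \frac{-4 + 2 \cdot 252 \cdot 238}{-427418} = \left(-4 + 119952\right) \left(- \frac{1}{427418}\right) = 119948 \left(- \frac{1}{427418}\right) = - \frac{59974}{213709}$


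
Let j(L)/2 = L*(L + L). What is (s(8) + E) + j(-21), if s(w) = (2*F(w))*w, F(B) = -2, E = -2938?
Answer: -1206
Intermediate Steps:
s(w) = -4*w (s(w) = (2*(-2))*w = -4*w)
j(L) = 4*L² (j(L) = 2*(L*(L + L)) = 2*(L*(2*L)) = 2*(2*L²) = 4*L²)
(s(8) + E) + j(-21) = (-4*8 - 2938) + 4*(-21)² = (-32 - 2938) + 4*441 = -2970 + 1764 = -1206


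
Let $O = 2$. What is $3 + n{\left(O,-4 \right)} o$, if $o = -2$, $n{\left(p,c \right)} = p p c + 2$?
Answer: $31$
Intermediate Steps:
$n{\left(p,c \right)} = 2 + c p^{2}$ ($n{\left(p,c \right)} = p^{2} c + 2 = c p^{2} + 2 = 2 + c p^{2}$)
$3 + n{\left(O,-4 \right)} o = 3 + \left(2 - 4 \cdot 2^{2}\right) \left(-2\right) = 3 + \left(2 - 16\right) \left(-2\right) = 3 - -28 = 3 + 28 = 31$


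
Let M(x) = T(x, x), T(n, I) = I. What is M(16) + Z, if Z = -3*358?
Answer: -1058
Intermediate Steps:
M(x) = x
Z = -1074
M(16) + Z = 16 - 1074 = -1058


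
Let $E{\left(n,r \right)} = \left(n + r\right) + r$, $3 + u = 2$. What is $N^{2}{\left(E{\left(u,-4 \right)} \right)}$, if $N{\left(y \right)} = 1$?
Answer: $1$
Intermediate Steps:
$u = -1$ ($u = -3 + 2 = -1$)
$E{\left(n,r \right)} = n + 2 r$
$N^{2}{\left(E{\left(u,-4 \right)} \right)} = 1^{2} = 1$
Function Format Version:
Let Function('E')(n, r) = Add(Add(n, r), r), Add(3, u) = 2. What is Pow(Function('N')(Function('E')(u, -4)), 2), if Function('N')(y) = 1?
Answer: 1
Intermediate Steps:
u = -1 (u = Add(-3, 2) = -1)
Function('E')(n, r) = Add(n, Mul(2, r))
Pow(Function('N')(Function('E')(u, -4)), 2) = Pow(1, 2) = 1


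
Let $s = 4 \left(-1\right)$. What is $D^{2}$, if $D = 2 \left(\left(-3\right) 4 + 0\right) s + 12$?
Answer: $11664$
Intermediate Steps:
$s = -4$
$D = 108$ ($D = 2 \left(\left(-3\right) 4 + 0\right) \left(-4\right) + 12 = 2 \left(-12 + 0\right) \left(-4\right) + 12 = 2 \left(-12\right) \left(-4\right) + 12 = \left(-24\right) \left(-4\right) + 12 = 96 + 12 = 108$)
$D^{2} = 108^{2} = 11664$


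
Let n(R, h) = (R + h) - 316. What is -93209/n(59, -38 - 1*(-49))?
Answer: 93209/246 ≈ 378.90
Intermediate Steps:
n(R, h) = -316 + R + h
-93209/n(59, -38 - 1*(-49)) = -93209/(-316 + 59 + (-38 - 1*(-49))) = -93209/(-316 + 59 + (-38 + 49)) = -93209/(-316 + 59 + 11) = -93209/(-246) = -93209*(-1/246) = 93209/246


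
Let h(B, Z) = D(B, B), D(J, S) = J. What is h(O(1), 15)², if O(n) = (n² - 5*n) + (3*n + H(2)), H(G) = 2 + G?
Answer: 9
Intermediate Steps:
O(n) = 4 + n² - 2*n (O(n) = (n² - 5*n) + (3*n + (2 + 2)) = (n² - 5*n) + (3*n + 4) = (n² - 5*n) + (4 + 3*n) = 4 + n² - 2*n)
h(B, Z) = B
h(O(1), 15)² = (4 + 1² - 2*1)² = (4 + 1 - 2)² = 3² = 9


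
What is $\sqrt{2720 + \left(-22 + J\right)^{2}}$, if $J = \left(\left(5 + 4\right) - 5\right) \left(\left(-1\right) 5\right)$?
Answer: $2 \sqrt{1121} \approx 66.963$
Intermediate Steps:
$J = -20$ ($J = \left(9 - 5\right) \left(-5\right) = 4 \left(-5\right) = -20$)
$\sqrt{2720 + \left(-22 + J\right)^{2}} = \sqrt{2720 + \left(-22 - 20\right)^{2}} = \sqrt{2720 + \left(-42\right)^{2}} = \sqrt{2720 + 1764} = \sqrt{4484} = 2 \sqrt{1121}$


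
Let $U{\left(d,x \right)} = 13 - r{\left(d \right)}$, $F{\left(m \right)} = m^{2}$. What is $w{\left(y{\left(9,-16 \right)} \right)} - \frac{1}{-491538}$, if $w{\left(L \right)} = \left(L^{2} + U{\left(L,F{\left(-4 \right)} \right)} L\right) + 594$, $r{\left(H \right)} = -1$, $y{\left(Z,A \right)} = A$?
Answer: $\frac{307702789}{491538} \approx 626.0$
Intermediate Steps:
$U{\left(d,x \right)} = 14$ ($U{\left(d,x \right)} = 13 - -1 = 13 + 1 = 14$)
$w{\left(L \right)} = 594 + L^{2} + 14 L$ ($w{\left(L \right)} = \left(L^{2} + 14 L\right) + 594 = 594 + L^{2} + 14 L$)
$w{\left(y{\left(9,-16 \right)} \right)} - \frac{1}{-491538} = \left(594 + \left(-16\right)^{2} + 14 \left(-16\right)\right) - \frac{1}{-491538} = \left(594 + 256 - 224\right) - - \frac{1}{491538} = 626 + \frac{1}{491538} = \frac{307702789}{491538}$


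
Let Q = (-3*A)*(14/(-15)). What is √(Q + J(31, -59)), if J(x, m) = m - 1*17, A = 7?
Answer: I*√1410/5 ≈ 7.51*I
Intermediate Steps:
J(x, m) = -17 + m (J(x, m) = m - 17 = -17 + m)
Q = 98/5 (Q = (-3*7)*(14/(-15)) = -294*(-1)/15 = -21*(-14/15) = 98/5 ≈ 19.600)
√(Q + J(31, -59)) = √(98/5 + (-17 - 59)) = √(98/5 - 76) = √(-282/5) = I*√1410/5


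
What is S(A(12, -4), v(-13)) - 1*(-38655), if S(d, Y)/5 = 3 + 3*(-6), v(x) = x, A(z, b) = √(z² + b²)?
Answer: 38580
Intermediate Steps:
A(z, b) = √(b² + z²)
S(d, Y) = -75 (S(d, Y) = 5*(3 + 3*(-6)) = 5*(3 - 18) = 5*(-15) = -75)
S(A(12, -4), v(-13)) - 1*(-38655) = -75 - 1*(-38655) = -75 + 38655 = 38580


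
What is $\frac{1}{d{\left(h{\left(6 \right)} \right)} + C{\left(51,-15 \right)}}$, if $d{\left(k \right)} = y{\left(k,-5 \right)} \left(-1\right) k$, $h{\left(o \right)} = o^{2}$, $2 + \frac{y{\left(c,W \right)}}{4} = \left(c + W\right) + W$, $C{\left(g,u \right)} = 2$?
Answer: $- \frac{1}{3454} \approx -0.00028952$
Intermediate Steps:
$y{\left(c,W \right)} = -8 + 4 c + 8 W$ ($y{\left(c,W \right)} = -8 + 4 \left(\left(c + W\right) + W\right) = -8 + 4 \left(\left(W + c\right) + W\right) = -8 + 4 \left(c + 2 W\right) = -8 + \left(4 c + 8 W\right) = -8 + 4 c + 8 W$)
$d{\left(k \right)} = k \left(48 - 4 k\right)$ ($d{\left(k \right)} = \left(-8 + 4 k + 8 \left(-5\right)\right) \left(-1\right) k = \left(-8 + 4 k - 40\right) \left(-1\right) k = \left(-48 + 4 k\right) \left(-1\right) k = \left(48 - 4 k\right) k = k \left(48 - 4 k\right)$)
$\frac{1}{d{\left(h{\left(6 \right)} \right)} + C{\left(51,-15 \right)}} = \frac{1}{4 \cdot 6^{2} \left(12 - 6^{2}\right) + 2} = \frac{1}{4 \cdot 36 \left(12 - 36\right) + 2} = \frac{1}{4 \cdot 36 \left(-24\right) + 2} = \frac{1}{-3456 + 2} = \frac{1}{-3454} = - \frac{1}{3454}$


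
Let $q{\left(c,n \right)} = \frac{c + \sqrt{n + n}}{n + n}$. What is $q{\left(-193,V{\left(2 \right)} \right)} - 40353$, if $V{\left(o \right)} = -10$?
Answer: $- \frac{806867}{20} - \frac{i \sqrt{5}}{10} \approx -40343.0 - 0.22361 i$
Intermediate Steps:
$q{\left(c,n \right)} = \frac{c + \sqrt{2} \sqrt{n}}{2 n}$ ($q{\left(c,n \right)} = \frac{c + \sqrt{2 n}}{2 n} = \left(c + \sqrt{2} \sqrt{n}\right) \frac{1}{2 n} = \frac{c + \sqrt{2} \sqrt{n}}{2 n}$)
$q{\left(-193,V{\left(2 \right)} \right)} - 40353 = \left(\frac{1}{2} \left(-193\right) \frac{1}{-10} + \frac{\sqrt{2}}{2 i \sqrt{10}}\right) - 40353 = \left(\frac{1}{2} \left(-193\right) \left(- \frac{1}{10}\right) + \frac{\sqrt{2} \left(- \frac{i \sqrt{10}}{10}\right)}{2}\right) - 40353 = \left(\frac{193}{20} - \frac{i \sqrt{5}}{10}\right) - 40353 = - \frac{806867}{20} - \frac{i \sqrt{5}}{10}$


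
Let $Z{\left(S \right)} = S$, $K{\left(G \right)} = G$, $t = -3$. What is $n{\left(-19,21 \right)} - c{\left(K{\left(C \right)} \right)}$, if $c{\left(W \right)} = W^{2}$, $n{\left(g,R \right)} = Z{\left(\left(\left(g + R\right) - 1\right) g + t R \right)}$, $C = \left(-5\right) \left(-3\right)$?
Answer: $-307$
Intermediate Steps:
$C = 15$
$n{\left(g,R \right)} = - 3 R + g \left(-1 + R + g\right)$ ($n{\left(g,R \right)} = \left(\left(g + R\right) - 1\right) g - 3 R = \left(\left(R + g\right) - 1\right) g - 3 R = \left(-1 + R + g\right) g - 3 R = g \left(-1 + R + g\right) - 3 R = - 3 R + g \left(-1 + R + g\right)$)
$n{\left(-19,21 \right)} - c{\left(K{\left(C \right)} \right)} = \left(\left(-19\right)^{2} - -19 - 63 + 21 \left(-19\right)\right) - 15^{2} = \left(361 + 19 - 63 - 399\right) - 225 = -82 - 225 = -307$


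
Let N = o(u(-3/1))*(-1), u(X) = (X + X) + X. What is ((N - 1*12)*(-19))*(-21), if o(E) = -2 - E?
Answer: -7581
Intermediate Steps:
u(X) = 3*X (u(X) = 2*X + X = 3*X)
N = -7 (N = (-2 - 3*(-3/1))*(-1) = (-2 - 3*(-3*1))*(-1) = (-2 - 3*(-3))*(-1) = (-2 - 1*(-9))*(-1) = (-2 + 9)*(-1) = 7*(-1) = -7)
((N - 1*12)*(-19))*(-21) = ((-7 - 1*12)*(-19))*(-21) = ((-7 - 12)*(-19))*(-21) = -19*(-19)*(-21) = 361*(-21) = -7581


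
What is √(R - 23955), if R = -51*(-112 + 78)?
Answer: 3*I*√2469 ≈ 149.07*I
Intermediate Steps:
R = 1734 (R = -51*(-34) = 1734)
√(R - 23955) = √(1734 - 23955) = √(-22221) = 3*I*√2469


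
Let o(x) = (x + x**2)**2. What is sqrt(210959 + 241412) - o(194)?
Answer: -1431108900 + sqrt(452371) ≈ -1.4311e+9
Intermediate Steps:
sqrt(210959 + 241412) - o(194) = sqrt(210959 + 241412) - 194**2*(1 + 194)**2 = sqrt(452371) - 37636*195**2 = sqrt(452371) - 37636*38025 = sqrt(452371) - 1*1431108900 = sqrt(452371) - 1431108900 = -1431108900 + sqrt(452371)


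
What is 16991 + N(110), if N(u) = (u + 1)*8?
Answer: 17879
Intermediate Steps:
N(u) = 8 + 8*u (N(u) = (1 + u)*8 = 8 + 8*u)
16991 + N(110) = 16991 + (8 + 8*110) = 16991 + (8 + 880) = 16991 + 888 = 17879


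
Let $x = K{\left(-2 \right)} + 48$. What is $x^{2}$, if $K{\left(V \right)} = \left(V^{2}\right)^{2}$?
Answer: $4096$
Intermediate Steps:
$K{\left(V \right)} = V^{4}$
$x = 64$ ($x = \left(-2\right)^{4} + 48 = 16 + 48 = 64$)
$x^{2} = 64^{2} = 4096$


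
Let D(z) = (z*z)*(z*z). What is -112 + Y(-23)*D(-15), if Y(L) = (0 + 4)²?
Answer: 809888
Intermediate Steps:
Y(L) = 16 (Y(L) = 4² = 16)
D(z) = z⁴ (D(z) = z²*z² = z⁴)
-112 + Y(-23)*D(-15) = -112 + 16*(-15)⁴ = -112 + 16*50625 = -112 + 810000 = 809888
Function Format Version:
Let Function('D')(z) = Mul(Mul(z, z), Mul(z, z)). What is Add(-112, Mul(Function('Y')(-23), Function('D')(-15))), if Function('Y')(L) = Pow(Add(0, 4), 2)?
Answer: 809888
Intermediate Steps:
Function('Y')(L) = 16 (Function('Y')(L) = Pow(4, 2) = 16)
Function('D')(z) = Pow(z, 4) (Function('D')(z) = Mul(Pow(z, 2), Pow(z, 2)) = Pow(z, 4))
Add(-112, Mul(Function('Y')(-23), Function('D')(-15))) = Add(-112, Mul(16, Pow(-15, 4))) = Add(-112, Mul(16, 50625)) = Add(-112, 810000) = 809888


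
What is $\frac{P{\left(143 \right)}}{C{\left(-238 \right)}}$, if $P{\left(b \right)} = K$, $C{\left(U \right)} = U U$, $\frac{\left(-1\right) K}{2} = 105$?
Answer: $- \frac{15}{4046} \approx -0.0037074$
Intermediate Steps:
$K = -210$ ($K = \left(-2\right) 105 = -210$)
$C{\left(U \right)} = U^{2}$
$P{\left(b \right)} = -210$
$\frac{P{\left(143 \right)}}{C{\left(-238 \right)}} = - \frac{210}{\left(-238\right)^{2}} = - \frac{210}{56644} = \left(-210\right) \frac{1}{56644} = - \frac{15}{4046}$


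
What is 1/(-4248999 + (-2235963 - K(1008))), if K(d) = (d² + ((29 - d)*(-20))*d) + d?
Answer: -1/27238674 ≈ -3.6712e-8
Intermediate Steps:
K(d) = d + d² + d*(-580 + 20*d) (K(d) = (d² + (-580 + 20*d)*d) + d = (d² + d*(-580 + 20*d)) + d = d + d² + d*(-580 + 20*d))
1/(-4248999 + (-2235963 - K(1008))) = 1/(-4248999 + (-2235963 - 3*1008*(-193 + 7*1008))) = 1/(-4248999 + (-2235963 - 3*1008*(-193 + 7056))) = 1/(-4248999 + (-2235963 - 3*1008*6863)) = 1/(-4248999 + (-2235963 - 1*20753712)) = 1/(-4248999 + (-2235963 - 20753712)) = 1/(-4248999 - 22989675) = 1/(-27238674) = -1/27238674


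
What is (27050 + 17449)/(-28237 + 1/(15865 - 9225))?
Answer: -98491120/62497893 ≈ -1.5759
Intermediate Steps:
(27050 + 17449)/(-28237 + 1/(15865 - 9225)) = 44499/(-28237 + 1/6640) = 44499/(-187493679/6640) = 44499*(-6640/187493679) = -98491120/62497893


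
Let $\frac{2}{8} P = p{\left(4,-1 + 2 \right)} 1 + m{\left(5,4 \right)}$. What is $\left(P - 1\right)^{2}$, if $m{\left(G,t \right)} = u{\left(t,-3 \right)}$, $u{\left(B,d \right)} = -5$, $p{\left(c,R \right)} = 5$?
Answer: $1$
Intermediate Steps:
$m{\left(G,t \right)} = -5$
$P = 0$ ($P = 4 \left(5 \cdot 1 - 5\right) = 4 \left(5 - 5\right) = 4 \cdot 0 = 0$)
$\left(P - 1\right)^{2} = \left(0 - 1\right)^{2} = \left(-1\right)^{2} = 1$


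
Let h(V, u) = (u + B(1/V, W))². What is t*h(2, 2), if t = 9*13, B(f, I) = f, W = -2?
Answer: 2925/4 ≈ 731.25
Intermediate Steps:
t = 117
h(V, u) = (u + 1/V)²
t*h(2, 2) = 117*((1 + 2*2)²/2²) = 117*((1 + 4)²/4) = 117*((¼)*5²) = 117*((¼)*25) = 117*(25/4) = 2925/4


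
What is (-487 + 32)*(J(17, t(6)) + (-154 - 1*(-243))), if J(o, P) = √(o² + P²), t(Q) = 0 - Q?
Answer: -40495 - 2275*√13 ≈ -48698.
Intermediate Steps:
t(Q) = -Q
J(o, P) = √(P² + o²)
(-487 + 32)*(J(17, t(6)) + (-154 - 1*(-243))) = (-487 + 32)*(√((-1*6)² + 17²) + (-154 - 1*(-243))) = -455*(√((-6)² + 289) + (-154 + 243)) = -455*(√(36 + 289) + 89) = -455*(√325 + 89) = -455*(5*√13 + 89) = -455*(89 + 5*√13) = -40495 - 2275*√13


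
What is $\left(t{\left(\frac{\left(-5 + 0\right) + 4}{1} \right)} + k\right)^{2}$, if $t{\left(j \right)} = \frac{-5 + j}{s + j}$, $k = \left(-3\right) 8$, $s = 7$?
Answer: $625$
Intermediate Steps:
$k = -24$
$t{\left(j \right)} = \frac{-5 + j}{7 + j}$
$\left(t{\left(\frac{\left(-5 + 0\right) + 4}{1} \right)} + k\right)^{2} = \left(\frac{-5 + \frac{\left(-5 + 0\right) + 4}{1}}{7 + \frac{\left(-5 + 0\right) + 4}{1}} - 24\right)^{2} = \left(\frac{-5 + \left(-5 + 4\right) 1}{7 + \left(-5 + 4\right) 1} - 24\right)^{2} = \left(\frac{-5 - 1}{7 - 1} - 24\right)^{2} = \left(\frac{1}{6} \left(-6\right) - 24\right)^{2} = \left(-1 - 24\right)^{2} = \left(-25\right)^{2} = 625$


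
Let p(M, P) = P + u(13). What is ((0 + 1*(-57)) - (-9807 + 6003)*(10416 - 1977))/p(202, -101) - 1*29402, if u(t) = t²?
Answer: 1770739/4 ≈ 4.4269e+5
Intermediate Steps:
p(M, P) = 169 + P (p(M, P) = P + 13² = P + 169 = 169 + P)
((0 + 1*(-57)) - (-9807 + 6003)*(10416 - 1977))/p(202, -101) - 1*29402 = ((0 + 1*(-57)) - (-9807 + 6003)*(10416 - 1977))/(169 - 101) - 1*29402 = ((0 - 57) - (-3804)*8439)/68 - 29402 = (-57 - 1*(-32101956))*(1/68) - 29402 = (-57 + 32101956)*(1/68) - 29402 = 32101899*(1/68) - 29402 = 1888347/4 - 29402 = 1770739/4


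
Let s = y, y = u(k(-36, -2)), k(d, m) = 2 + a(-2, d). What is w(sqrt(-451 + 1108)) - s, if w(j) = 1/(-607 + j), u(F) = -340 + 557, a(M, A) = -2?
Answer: -79811471/367792 - 3*sqrt(73)/367792 ≈ -217.00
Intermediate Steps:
k(d, m) = 0 (k(d, m) = 2 - 2 = 0)
u(F) = 217
y = 217
s = 217
w(sqrt(-451 + 1108)) - s = 1/(-607 + sqrt(-451 + 1108)) - 1*217 = 1/(-607 + sqrt(657)) - 217 = 1/(-607 + 3*sqrt(73)) - 217 = -217 + 1/(-607 + 3*sqrt(73))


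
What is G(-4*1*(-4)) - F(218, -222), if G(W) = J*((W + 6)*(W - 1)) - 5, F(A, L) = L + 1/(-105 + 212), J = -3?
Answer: -82712/107 ≈ -773.01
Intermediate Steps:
F(A, L) = 1/107 + L (F(A, L) = L + 1/107 = 1/107 + L)
G(W) = -5 - 3*(-1 + W)*(6 + W) (G(W) = -3*(W + 6)*(W - 1) - 5 = -3*(6 + W)*(-1 + W) - 5 = -3*(-1 + W)*(6 + W) - 5 = -5 - 3*(-1 + W)*(6 + W))
G(-4*1*(-4)) - F(218, -222) = (13 - 15*(-4*1)*(-4) - 3*(-4*1*(-4))²) - (1/107 - 222) = (13 - (-60)*(-4) - 3*(-4*(-4))²) - 1*(-23753/107) = (13 - 15*16 - 3*16²) + 23753/107 = (13 - 240 - 3*256) + 23753/107 = (13 - 240 - 768) + 23753/107 = -995 + 23753/107 = -82712/107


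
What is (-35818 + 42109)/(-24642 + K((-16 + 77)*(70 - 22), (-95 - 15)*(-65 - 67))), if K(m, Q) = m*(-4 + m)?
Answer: 2097/2845610 ≈ 0.00073692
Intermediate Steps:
(-35818 + 42109)/(-24642 + K((-16 + 77)*(70 - 22), (-95 - 15)*(-65 - 67))) = (-35818 + 42109)/(-24642 + ((-16 + 77)*(70 - 22))*(-4 + (-16 + 77)*(70 - 22))) = 6291/(-24642 + (61*48)*(-4 + 61*48)) = 6291/(-24642 + 2928*(-4 + 2928)) = 6291/(-24642 + 2928*2924) = 6291/(-24642 + 8561472) = 6291/8536830 = 6291*(1/8536830) = 2097/2845610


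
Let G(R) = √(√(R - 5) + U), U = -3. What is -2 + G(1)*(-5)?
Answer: -2 - 5*√(-3 + 2*I) ≈ -4.7513 - 9.0868*I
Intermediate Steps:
G(R) = √(-3 + √(-5 + R)) (G(R) = √(√(R - 5) - 3) = √(√(-5 + R) - 3) = √(-3 + √(-5 + R)))
-2 + G(1)*(-5) = -2 + √(-3 + √(-5 + 1))*(-5) = -2 + √(-3 + √(-4))*(-5) = -2 + √(-3 + 2*I)*(-5) = -2 - 5*√(-3 + 2*I)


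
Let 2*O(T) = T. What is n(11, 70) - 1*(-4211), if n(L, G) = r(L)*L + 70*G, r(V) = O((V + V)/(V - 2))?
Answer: 82120/9 ≈ 9124.4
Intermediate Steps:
O(T) = T/2
r(V) = V/(-2 + V) (r(V) = ((V + V)/(V - 2))/2 = ((2*V)/(-2 + V))/2 = (2*V/(-2 + V))/2 = V/(-2 + V))
n(L, G) = 70*G + L**2/(-2 + L) (n(L, G) = (L/(-2 + L))*L + 70*G = L**2/(-2 + L) + 70*G = 70*G + L**2/(-2 + L))
n(11, 70) - 1*(-4211) = (11**2 + 70*70*(-2 + 11))/(-2 + 11) - 1*(-4211) = (121 + 70*70*9)/9 + 4211 = (121 + 44100)/9 + 4211 = (1/9)*44221 + 4211 = 44221/9 + 4211 = 82120/9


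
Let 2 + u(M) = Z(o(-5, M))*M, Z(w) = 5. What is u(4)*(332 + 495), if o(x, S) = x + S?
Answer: 14886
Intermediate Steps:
o(x, S) = S + x
u(M) = -2 + 5*M
u(4)*(332 + 495) = (-2 + 5*4)*(332 + 495) = (-2 + 20)*827 = 18*827 = 14886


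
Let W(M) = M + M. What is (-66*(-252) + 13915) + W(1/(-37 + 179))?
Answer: 2168838/71 ≈ 30547.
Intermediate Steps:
W(M) = 2*M
(-66*(-252) + 13915) + W(1/(-37 + 179)) = (-66*(-252) + 13915) + 2/(-37 + 179) = (16632 + 13915) + 2/142 = 30547 + 2*(1/142) = 30547 + 1/71 = 2168838/71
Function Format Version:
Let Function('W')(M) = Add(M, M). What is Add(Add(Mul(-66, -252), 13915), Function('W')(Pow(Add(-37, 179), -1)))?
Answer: Rational(2168838, 71) ≈ 30547.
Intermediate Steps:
Function('W')(M) = Mul(2, M)
Add(Add(Mul(-66, -252), 13915), Function('W')(Pow(Add(-37, 179), -1))) = Add(Add(Mul(-66, -252), 13915), Mul(2, Pow(Add(-37, 179), -1))) = Add(Add(16632, 13915), Mul(2, Pow(142, -1))) = Add(30547, Mul(2, Rational(1, 142))) = Add(30547, Rational(1, 71)) = Rational(2168838, 71)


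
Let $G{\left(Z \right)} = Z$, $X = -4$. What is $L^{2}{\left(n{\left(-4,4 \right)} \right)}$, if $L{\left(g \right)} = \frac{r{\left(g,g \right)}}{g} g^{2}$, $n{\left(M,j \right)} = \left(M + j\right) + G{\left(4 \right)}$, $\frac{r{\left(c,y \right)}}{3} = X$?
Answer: $2304$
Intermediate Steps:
$r{\left(c,y \right)} = -12$ ($r{\left(c,y \right)} = 3 \left(-4\right) = -12$)
$n{\left(M,j \right)} = 4 + M + j$ ($n{\left(M,j \right)} = \left(M + j\right) + 4 = 4 + M + j$)
$L{\left(g \right)} = - 12 g$ ($L{\left(g \right)} = - \frac{12}{g} g^{2} = - 12 g$)
$L^{2}{\left(n{\left(-4,4 \right)} \right)} = \left(- 12 \left(4 - 4 + 4\right)\right)^{2} = \left(\left(-12\right) 4\right)^{2} = \left(-48\right)^{2} = 2304$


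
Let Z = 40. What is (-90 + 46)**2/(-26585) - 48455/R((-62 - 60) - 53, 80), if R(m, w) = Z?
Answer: -257650723/212680 ≈ -1211.4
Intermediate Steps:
R(m, w) = 40
(-90 + 46)**2/(-26585) - 48455/R((-62 - 60) - 53, 80) = (-90 + 46)**2/(-26585) - 48455/40 = (-44)**2*(-1/26585) - 48455*1/40 = 1936*(-1/26585) - 9691/8 = -1936/26585 - 9691/8 = -257650723/212680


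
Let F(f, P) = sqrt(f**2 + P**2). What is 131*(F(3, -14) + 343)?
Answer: 44933 + 131*sqrt(205) ≈ 46809.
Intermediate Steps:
F(f, P) = sqrt(P**2 + f**2)
131*(F(3, -14) + 343) = 131*(sqrt((-14)**2 + 3**2) + 343) = 131*(sqrt(196 + 9) + 343) = 131*(sqrt(205) + 343) = 131*(343 + sqrt(205)) = 44933 + 131*sqrt(205)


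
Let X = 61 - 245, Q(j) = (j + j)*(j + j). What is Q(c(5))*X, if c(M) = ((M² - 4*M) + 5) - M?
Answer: -18400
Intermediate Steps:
c(M) = 5 + M² - 5*M (c(M) = (5 + M² - 4*M) - M = 5 + M² - 5*M)
Q(j) = 4*j² (Q(j) = (2*j)*(2*j) = 4*j²)
X = -184
Q(c(5))*X = (4*(5 + 5² - 5*5)²)*(-184) = (4*(5 + 25 - 25)²)*(-184) = (4*5²)*(-184) = (4*25)*(-184) = 100*(-184) = -18400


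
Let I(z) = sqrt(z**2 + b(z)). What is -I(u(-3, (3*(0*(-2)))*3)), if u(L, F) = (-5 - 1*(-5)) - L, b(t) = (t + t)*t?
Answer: -3*sqrt(3) ≈ -5.1962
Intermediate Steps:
b(t) = 2*t**2 (b(t) = (2*t)*t = 2*t**2)
u(L, F) = -L (u(L, F) = (-5 + 5) - L = 0 - L = -L)
I(z) = sqrt(3)*sqrt(z**2) (I(z) = sqrt(z**2 + 2*z**2) = sqrt(3*z**2) = sqrt(3)*sqrt(z**2))
-I(u(-3, (3*(0*(-2)))*3)) = -sqrt(3)*sqrt((-1*(-3))**2) = -sqrt(3)*sqrt(3**2) = -sqrt(3)*sqrt(9) = -sqrt(3)*3 = -3*sqrt(3)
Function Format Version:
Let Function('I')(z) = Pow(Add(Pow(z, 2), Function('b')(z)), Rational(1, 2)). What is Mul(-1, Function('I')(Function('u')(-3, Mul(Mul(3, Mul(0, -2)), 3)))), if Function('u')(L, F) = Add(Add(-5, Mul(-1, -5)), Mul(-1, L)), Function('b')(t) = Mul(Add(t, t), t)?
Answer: Mul(-3, Pow(3, Rational(1, 2))) ≈ -5.1962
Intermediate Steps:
Function('b')(t) = Mul(2, Pow(t, 2)) (Function('b')(t) = Mul(Mul(2, t), t) = Mul(2, Pow(t, 2)))
Function('u')(L, F) = Mul(-1, L) (Function('u')(L, F) = Add(Add(-5, 5), Mul(-1, L)) = Add(0, Mul(-1, L)) = Mul(-1, L))
Function('I')(z) = Mul(Pow(3, Rational(1, 2)), Pow(Pow(z, 2), Rational(1, 2))) (Function('I')(z) = Pow(Add(Pow(z, 2), Mul(2, Pow(z, 2))), Rational(1, 2)) = Pow(Mul(3, Pow(z, 2)), Rational(1, 2)) = Mul(Pow(3, Rational(1, 2)), Pow(Pow(z, 2), Rational(1, 2))))
Mul(-1, Function('I')(Function('u')(-3, Mul(Mul(3, Mul(0, -2)), 3)))) = Mul(-1, Mul(Pow(3, Rational(1, 2)), Pow(Pow(Mul(-1, -3), 2), Rational(1, 2)))) = Mul(-1, Mul(Pow(3, Rational(1, 2)), Pow(Pow(3, 2), Rational(1, 2)))) = Mul(-1, Mul(Pow(3, Rational(1, 2)), Pow(9, Rational(1, 2)))) = Mul(-1, Mul(Pow(3, Rational(1, 2)), 3)) = Mul(-1, Mul(3, Pow(3, Rational(1, 2)))) = Mul(-3, Pow(3, Rational(1, 2)))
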